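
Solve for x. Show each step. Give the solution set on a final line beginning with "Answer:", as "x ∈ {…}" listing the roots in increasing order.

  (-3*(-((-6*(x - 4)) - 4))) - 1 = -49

Step 1. [(-3*(-((-6*(x - 4)) - 4))) - 1 = -49] -1 is outermost — add 1 both sides ⇒ sub: -3*(-((-6*(x - 4)) - 4)) = -48.
Step 2. [-3*(-((-6*(x - 4)) - 4)) = -48] leading coefficient -3: divide by -3, so div: -((-6*(x - 4)) - 4) = 16.
Step 3. [-((-6*(x - 4)) - 4) = 16] LHS negated; negate both sides. So neg: (-6*(x - 4)) - 4 = -16.
Step 4. [(-6*(x - 4)) - 4 = -16] 4 comes off first (add 4), so sub: -6*(x - 4) = -12.
Step 5. [-6*(x - 4) = -12] -6·(inner) — divide through by -6. So div: x - 4 = 2.
Step 6. [x - 4 = 2] peel the -4: add 4 from each side, so sub: x = 6.

Answer: x ∈ {6}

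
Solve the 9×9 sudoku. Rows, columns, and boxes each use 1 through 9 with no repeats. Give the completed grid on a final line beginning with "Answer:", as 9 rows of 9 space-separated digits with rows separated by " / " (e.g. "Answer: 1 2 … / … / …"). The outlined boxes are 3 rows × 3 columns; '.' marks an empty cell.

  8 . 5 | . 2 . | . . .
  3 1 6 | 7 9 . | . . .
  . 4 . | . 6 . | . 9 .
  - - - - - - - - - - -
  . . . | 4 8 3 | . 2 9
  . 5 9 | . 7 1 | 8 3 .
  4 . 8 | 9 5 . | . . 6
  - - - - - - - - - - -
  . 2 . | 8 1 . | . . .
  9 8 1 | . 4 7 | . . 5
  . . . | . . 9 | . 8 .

Step 1. [r4c3∈{7}] r4c3 has the single candidate 7, so r4c3=7.
Step 2. [r7c6∈{5,6}] across col 6, 6 lands solely at r7c6, so r7c6=6.
Step 3. [r9c5∈{3}] r9c5 has the single candidate 3. So r9c5=3.
Step 4. [r8c7∈{2,3,6}] across row 8, 3 lands solely at r8c7 ⇒ r8c7=3.
Step 5. [r1c6∈{4}] only 4 remains possible at r1c6 ⇒ r1c6=4.
Step 6. [r2c8∈{4,5}] 5 has one home in col 8: r2c8 ⇒ r2c8=5.
Step 7. [r7c8∈{4,7}] 4 has one home in col 8: r7c8, so r7c8=4.
Step 8. [r7c9∈{7}] r7c9 has the single candidate 7, so r7c9=7.
Step 9. [r3c3∈{2}] r3c3 has the single candidate 2, so r3c3=2.
Step 10. [r3c1∈{7}] r3c1 is down to just 7, so r3c1=7.
Step 11. [r3c7∈{1}] r3c7 has the single candidate 1, so r3c7=1.
Step 12. [r9c4∈{2,5}] in box 8, 5 fits only at r9c4 ⇒ r9c4=5.
Step 13. [r9c1∈{6}] r9c1 has the single candidate 6 ⇒ r9c1=6.
Step 14. [r1c9∈{3}] nothing but 3 survives at r1c9 ⇒ r1c9=3.
Step 15. [r3c9∈{8}] r3c9 is down to just 8, so r3c9=8.
Step 16. [r6c7∈{7}] r6c7's peers cover all but 7 ⇒ r6c7=7.
Step 17. [r9c7∈{2}] r9c7 is down to just 2, so r9c7=2.
Step 18. [r5c9∈{4}] r5c9 is down to just 4. So r5c9=4.
Step 19. [r5c4∈{2,6}] row 5 places 6 nowhere but r5c4, so r5c4=6.
Step 20. [r8c8∈{6}] r8c8 has the single candidate 6. So r8c8=6.
Step 21. [r7c1∈{5}] r7c1 is down to just 5. So r7c1=5.
Step 22. [r4c7∈{5}] r4c7 has the single candidate 5 ⇒ r4c7=5.
Step 23. [r9c2∈{7}] nothing but 7 survives at r9c2 ⇒ r9c2=7.
Step 24. [r3c6∈{5}] r3c6's peers cover all but 5, so r3c6=5.
Step 25. [r4c2∈{6}] r4c2 has the single candidate 6, so r4c2=6.
Step 26. [r9c9∈{1}] only 1 remains possible at r9c9 ⇒ r9c9=1.
Step 27. [r1c2∈{9}] nothing but 9 survives at r1c2, so r1c2=9.
Step 28. [r6c6∈{2}] r6c6 has the single candidate 2 ⇒ r6c6=2.
Step 29. [r6c8∈{1}] r6c8 has the single candidate 1 ⇒ r6c8=1.
Step 30. [r1c7∈{6}] r1c7's peers cover all but 6, so r1c7=6.
Step 31. [r3c4∈{3}] r3c4 is down to just 3, so r3c4=3.
Step 32. [r8c4∈{2}] only 2 remains possible at r8c4. So r8c4=2.
Step 33. [r1c4∈{1}] r1c4 has the single candidate 1, so r1c4=1.
Step 34. [r9c3∈{4}] r9c3 has the single candidate 4. So r9c3=4.
Step 35. [r7c7∈{9}] nothing but 9 survives at r7c7, so r7c7=9.
Step 36. [r5c1∈{2}] r5c1 is down to just 2, so r5c1=2.
Step 37. [r2c7∈{4}] only 4 remains possible at r2c7. So r2c7=4.
Step 38. [r7c3∈{3}] r7c3's peers cover all but 3. So r7c3=3.
Step 39. [r2c9∈{2}] r2c9 has the single candidate 2, so r2c9=2.
Step 40. [r6c2∈{3}] only 3 remains possible at r6c2 ⇒ r6c2=3.
Step 41. [r4c1∈{1}] r4c1 has the single candidate 1 ⇒ r4c1=1.
Step 42. [r1c8∈{7}] nothing but 7 survives at r1c8, so r1c8=7.
Step 43. [r2c6∈{8}] nothing but 8 survives at r2c6 ⇒ r2c6=8.

Answer: 8 9 5 1 2 4 6 7 3 / 3 1 6 7 9 8 4 5 2 / 7 4 2 3 6 5 1 9 8 / 1 6 7 4 8 3 5 2 9 / 2 5 9 6 7 1 8 3 4 / 4 3 8 9 5 2 7 1 6 / 5 2 3 8 1 6 9 4 7 / 9 8 1 2 4 7 3 6 5 / 6 7 4 5 3 9 2 8 1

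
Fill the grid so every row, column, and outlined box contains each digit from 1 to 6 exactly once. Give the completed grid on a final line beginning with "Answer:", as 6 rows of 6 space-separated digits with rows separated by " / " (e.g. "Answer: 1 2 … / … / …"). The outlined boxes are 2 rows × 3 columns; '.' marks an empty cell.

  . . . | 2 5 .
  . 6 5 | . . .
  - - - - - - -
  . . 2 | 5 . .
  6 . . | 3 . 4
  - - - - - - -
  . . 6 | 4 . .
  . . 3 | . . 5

Step 1. [r5c6∈{1,2,3}] 2 has one home in col 6: r5c6, so r5c6=2.
Step 2. [r2c4∈{1}] only 1 remains possible at r2c4. So r2c4=1.
Step 3. [r3c6∈{1,6}] col 6 places 1 nowhere but r3c6 ⇒ r3c6=1.
Step 4. [r1c3∈{1,4}] in col 3, 4 fits only at r1c3 ⇒ r1c3=4.
Step 5. [r2c6∈{3}] r2c6's peers cover all but 3. So r2c6=3.
Step 6. [r6c2∈{1,2,4}] col 2 places 2 nowhere but r6c2. So r6c2=2.
Step 7. [r3c2∈{3,4}] 4 has one home in col 2: r3c2 ⇒ r3c2=4.
Step 8. [r5c1∈{1,5}] across col 1, 5 lands solely at r5c1 ⇒ r5c1=5.
Step 9. [r5c2∈{1}] r5c2 is down to just 1 ⇒ r5c2=1.
Step 10. [r3c5∈{6}] nothing but 6 survives at r3c5, so r3c5=6.
Step 11. [r1c2∈{3}] r1c2 has the single candidate 3 ⇒ r1c2=3.
Step 12. [r1c1∈{1}] only 1 remains possible at r1c1 ⇒ r1c1=1.
Step 13. [r1c6∈{6}] r1c6 has the single candidate 6, so r1c6=6.
Step 14. [r2c1∈{2}] r2c1's peers cover all but 2 ⇒ r2c1=2.
Step 15. [r3c1∈{3}] r3c1's peers cover all but 3 ⇒ r3c1=3.
Step 16. [r4c3∈{1}] r4c3 is down to just 1. So r4c3=1.
Step 17. [r6c4∈{6}] nothing but 6 survives at r6c4. So r6c4=6.
Step 18. [r6c5∈{1}] r6c5 is down to just 1 ⇒ r6c5=1.
Step 19. [r6c1∈{4}] only 4 remains possible at r6c1, so r6c1=4.
Step 20. [r4c5∈{2}] only 2 remains possible at r4c5, so r4c5=2.
Step 21. [r4c2∈{5}] nothing but 5 survives at r4c2, so r4c2=5.
Step 22. [r2c5∈{4}] r2c5's peers cover all but 4 ⇒ r2c5=4.
Step 23. [r5c5∈{3}] r5c5 is down to just 3, so r5c5=3.

Answer: 1 3 4 2 5 6 / 2 6 5 1 4 3 / 3 4 2 5 6 1 / 6 5 1 3 2 4 / 5 1 6 4 3 2 / 4 2 3 6 1 5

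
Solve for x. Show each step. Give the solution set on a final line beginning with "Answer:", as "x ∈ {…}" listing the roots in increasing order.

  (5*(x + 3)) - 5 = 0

Step 1. [(5*(x + 3)) - 5 = 0] 5 | LHS and 5 | 0: pull 5 out, so factor: (x + 3) - 1 = 0.
Step 2. [(x + 3) - 1 = 0] peel the -1: add 1 from each side. So sub: x + 3 = 1.
Step 3. [x + 3 = 1] subtract 3: x sits inside (… + 3), so sub: x = -2.

Answer: x ∈ {-2}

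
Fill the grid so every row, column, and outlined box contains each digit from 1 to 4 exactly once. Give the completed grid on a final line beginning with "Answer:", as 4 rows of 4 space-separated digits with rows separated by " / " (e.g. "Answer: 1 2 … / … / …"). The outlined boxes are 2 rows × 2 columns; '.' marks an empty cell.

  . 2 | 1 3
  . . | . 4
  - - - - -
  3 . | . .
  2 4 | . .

Step 1. [r3c2∈{1}] r3c2 has the single candidate 1. So r3c2=1.
Step 2. [r2c3∈{2}] only 2 remains possible at r2c3. So r2c3=2.
Step 3. [r4c4∈{1}] r4c4 is down to just 1 ⇒ r4c4=1.
Step 4. [r3c4∈{2}] r3c4 has the single candidate 2, so r3c4=2.
Step 5. [r2c1∈{1}] only 1 remains possible at r2c1. So r2c1=1.
Step 6. [r4c3∈{3}] r4c3 is down to just 3 ⇒ r4c3=3.
Step 7. [r3c3∈{4}] r3c3 has the single candidate 4, so r3c3=4.
Step 8. [r1c1∈{4}] only 4 remains possible at r1c1. So r1c1=4.
Step 9. [r2c2∈{3}] r2c2 has the single candidate 3, so r2c2=3.

Answer: 4 2 1 3 / 1 3 2 4 / 3 1 4 2 / 2 4 3 1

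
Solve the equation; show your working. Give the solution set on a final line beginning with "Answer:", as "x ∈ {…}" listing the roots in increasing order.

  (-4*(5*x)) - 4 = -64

Step 1. [(-4*(5*x)) - 4 = -64] common factor -4 (LHS and -64) — divide through ⇒ factor: (5*x) + 1 = 16.
Step 2. [(5*x) + 1 = 16] +1 is outermost — subtract 1 both sides ⇒ sub: 5*x = 15.
Step 3. [5*x = 15] 5 out front; divide by 5, so div: x = 3.

Answer: x ∈ {3}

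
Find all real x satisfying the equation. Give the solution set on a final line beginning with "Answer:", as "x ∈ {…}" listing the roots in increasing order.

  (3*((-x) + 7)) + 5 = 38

Step 1. [(3*((-x) + 7)) + 5 = 38] 5 comes off first (subtract 5) ⇒ sub: 3*((-x) + 7) = 33.
Step 2. [3*((-x) + 7) = 33] 3·(inner) — divide through by 3. So div: (-x) + 7 = 11.
Step 3. [(-x) + 7 = 11] peel the +7: subtract 7 from each side ⇒ sub: -x = 4.
Step 4. [-x = 4] leading − — multiply by −1, so neg: x = -4.

Answer: x ∈ {-4}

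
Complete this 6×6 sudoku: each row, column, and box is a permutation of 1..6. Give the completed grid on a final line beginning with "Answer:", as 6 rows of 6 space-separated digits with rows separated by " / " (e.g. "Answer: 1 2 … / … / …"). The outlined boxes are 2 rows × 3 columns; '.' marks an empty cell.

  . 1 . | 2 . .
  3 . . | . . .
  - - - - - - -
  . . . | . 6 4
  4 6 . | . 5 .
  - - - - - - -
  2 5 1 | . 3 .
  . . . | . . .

Step 1. [r5c6∈{6}] only 6 remains possible at r5c6 ⇒ r5c6=6.
Step 2. [r2c4∈{1,4,5,6}] 6 has one home in col 4: r2c4, so r2c4=6.
Step 3. [r4c6∈{1,2,3}] in box 4, 2 fits only at r4c6, so r4c6=2.
Step 4. [r4c3∈{3}] r4c3 is down to just 3. So r4c3=3.
Step 5. [r1c5∈{4}] r1c5 is down to just 4. So r1c5=4.
Step 6. [r6c4∈{1,4,5}] r6c4 is the only open cell in col 4 admitting 5, so r6c4=5.
Step 7. [r6c1∈{6}] only 6 remains possible at r6c1 ⇒ r6c1=6.
Step 8. [r1c1∈{5}] r1c1 has the single candidate 5. So r1c1=5.
Step 9. [r2c5∈{1}] only 1 remains possible at r2c5 ⇒ r2c5=1.
Step 10. [r3c2∈{2}] r3c2 has the single candidate 2, so r3c2=2.
Step 11. [r2c2∈{4}] r2c2's peers cover all but 4, so r2c2=4.
Step 12. [r4c4∈{1}] nothing but 1 survives at r4c4, so r4c4=1.
Step 13. [r6c6∈{1}] r6c6 has the single candidate 1, so r6c6=1.
Step 14. [r6c5∈{2}] r6c5's peers cover all but 2, so r6c5=2.
Step 15. [r1c3∈{6}] nothing but 6 survives at r1c3. So r1c3=6.
Step 16. [r1c6∈{3}] r1c6 has the single candidate 3, so r1c6=3.
Step 17. [r6c2∈{3}] r6c2's peers cover all but 3 ⇒ r6c2=3.
Step 18. [r3c3∈{5}] only 5 remains possible at r3c3 ⇒ r3c3=5.
Step 19. [r6c3∈{4}] r6c3 is down to just 4 ⇒ r6c3=4.
Step 20. [r2c3∈{2}] only 2 remains possible at r2c3. So r2c3=2.
Step 21. [r5c4∈{4}] r5c4 has the single candidate 4. So r5c4=4.
Step 22. [r2c6∈{5}] only 5 remains possible at r2c6. So r2c6=5.
Step 23. [r3c4∈{3}] nothing but 3 survives at r3c4 ⇒ r3c4=3.
Step 24. [r3c1∈{1}] nothing but 1 survives at r3c1 ⇒ r3c1=1.

Answer: 5 1 6 2 4 3 / 3 4 2 6 1 5 / 1 2 5 3 6 4 / 4 6 3 1 5 2 / 2 5 1 4 3 6 / 6 3 4 5 2 1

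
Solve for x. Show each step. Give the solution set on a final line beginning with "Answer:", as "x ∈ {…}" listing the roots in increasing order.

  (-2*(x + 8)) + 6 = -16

Step 1. [(-2*(x + 8)) + 6 = -16] -2 divides every term; factor it out. So factor: (x + 8) - 3 = 8.
Step 2. [(x + 8) - 3 = 8] the outer -3 inverts by adding 3 ⇒ sub: x + 8 = 11.
Step 3. [x + 8 = 11] the outer +8 inverts by subtracting 8. So sub: x = 3.

Answer: x ∈ {3}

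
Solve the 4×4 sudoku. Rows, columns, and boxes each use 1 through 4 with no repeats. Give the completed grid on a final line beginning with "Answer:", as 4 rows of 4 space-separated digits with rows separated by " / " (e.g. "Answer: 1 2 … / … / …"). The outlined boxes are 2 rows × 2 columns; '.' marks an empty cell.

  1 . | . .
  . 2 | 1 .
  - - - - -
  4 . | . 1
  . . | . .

Step 1. [r3c2∈{3}] r3c2's peers cover all but 3. So r3c2=3.
Step 2. [r2c4∈{3,4}] row 2 places 4 nowhere but r2c4, so r2c4=4.
Step 3. [r3c3∈{2}] nothing but 2 survives at r3c3. So r3c3=2.
Step 4. [r4c4∈{3}] nothing but 3 survives at r4c4. So r4c4=3.
Step 5. [r1c4∈{2}] nothing but 2 survives at r1c4 ⇒ r1c4=2.
Step 6. [r1c2∈{4}] only 4 remains possible at r1c2 ⇒ r1c2=4.
Step 7. [r4c2∈{1}] only 1 remains possible at r4c2, so r4c2=1.
Step 8. [r1c3∈{3}] r1c3 has the single candidate 3. So r1c3=3.
Step 9. [r4c1∈{2}] nothing but 2 survives at r4c1, so r4c1=2.
Step 10. [r4c3∈{4}] r4c3 is down to just 4. So r4c3=4.
Step 11. [r2c1∈{3}] only 3 remains possible at r2c1 ⇒ r2c1=3.

Answer: 1 4 3 2 / 3 2 1 4 / 4 3 2 1 / 2 1 4 3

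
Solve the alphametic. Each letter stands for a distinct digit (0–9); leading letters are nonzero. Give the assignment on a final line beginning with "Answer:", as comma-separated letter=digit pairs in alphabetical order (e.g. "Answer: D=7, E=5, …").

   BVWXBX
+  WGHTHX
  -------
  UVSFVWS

Step 1. [col 1: X + X ≡ S (mod 10)] column 1 (X + X ≡ S (mod 10), carry-in 0) doesn't pin X yet; pick X=4 and continue ⇒ X=4.
Step 2. [col 1: X + X ≡ S (mod 10)] from column 1 (X=4, carry-in 0, digits 4 already taken and all letters distinct): S must equal 8, so S=8.
Step 3. [U] the sum has 7 digits but both addends have 6; that extra leading digit U is the final carry, namely 1 ⇒ U=1.
Step 4. [col 2: B + H ≡ W (mod 10)] column 2 (B + H ≡ W (mod 10), carry-in 0) doesn't pin W yet; pick W=6 and continue. So W=6.
Step 5. [col 2: B + H ≡ W (mod 10)] several values work for H in column 2 (B + H ≡ W (mod 10), carry-in 0); try H=7 ⇒ H=7.
Step 6. [col 2: B + H ≡ W (mod 10)] in column 2 we have B+H≡W with carry-in 0; given H=7, W=6 and digits 1,4,6,7,8 already taken and all letters distinct, that pins B to 9. So B=9.
Step 7. [col 3: X + T ≡ V (mod 10)] several values work for V in column 3 (X + T ≡ V (mod 10), carry-in 1); try V=5, so V=5.
Step 8. [col 3: X + T ≡ V (mod 10)] from column 3 (X=4, V=5, carry-in 1, digits 1,4,5,6,7,8,9 already taken and all letters distinct): T must equal 0, so T=0.
Step 9. [col 4: W + H ≡ F (mod 10)] column 4: given W=6, H=7, carry-in 0, and digits 0,1,4,5,6,7,8,9 already taken and all letters distinct, W+H≡F (mod 10) forces F=3 ⇒ F=3.
Step 10. [col 5: V + G ≡ S (mod 10)] column 5: given V=5, S=8, carry-in 1, and digits 0,1,3,4,5,6,7,8,9 already taken and all letters distinct, V+G≡S (mod 10) forces G=2. So G=2.

Answer: B=9, F=3, G=2, H=7, S=8, T=0, U=1, V=5, W=6, X=4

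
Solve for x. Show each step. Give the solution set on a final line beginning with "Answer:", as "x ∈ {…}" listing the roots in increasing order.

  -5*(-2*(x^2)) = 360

Step 1. [-5*(-2*(x^2)) = 360] leading coefficient -5: divide by -5. So div: -2*(x^2) = -72.
Step 2. [-2*(x^2) = -72] divide by the outer -2. So div: x^2 = 36.
Step 3. [x^2 = 36] 36 ≥ 0, LHS is (·)² — take ±√ ⇒ sqrt: x = 6 or -6.

Answer: x ∈ {-6, 6}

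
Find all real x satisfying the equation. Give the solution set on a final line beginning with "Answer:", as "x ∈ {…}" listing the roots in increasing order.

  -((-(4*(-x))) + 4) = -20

Step 1. [-((-(4*(-x))) + 4) = -20] flip signs both sides ⇒ neg: (-(4*(-x))) + 4 = 20.
Step 2. [(-(4*(-x))) + 4 = 20] peel the +4: subtract 4 from each side, so sub: -(4*(-x)) = 16.
Step 3. [-(4*(-x)) = 16] leading − — multiply by −1, so neg: 4*(-x) = -16.
Step 4. [4*(-x) = -16] divide by the outer 4. So div: -x = -4.
Step 5. [-x = -4] flip signs both sides, so neg: x = 4.

Answer: x ∈ {4}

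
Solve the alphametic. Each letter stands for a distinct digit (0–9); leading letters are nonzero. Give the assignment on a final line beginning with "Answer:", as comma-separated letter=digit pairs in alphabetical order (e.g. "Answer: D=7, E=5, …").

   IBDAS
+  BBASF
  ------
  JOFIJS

Step 1. [col 1: S + F ≡ S (mod 10)] in column 1 we have S+F≡S with carry-in 0; given nothing yet and all letters distinct, none taken yet, that pins F to 0. So F=0.
Step 2. [col 1: S + F ≡ S (mod 10)] no forcing yet in column 1 (carry-in 0); S=9 is free and consistent — try it ⇒ S=9.
Step 3. [col 2: A + S ≡ J (mod 10)] A=2 is one option consistent with column 2 (A + S ≡ J (mod 10), carry-in 0) — take it, so A=2.
Step 4. [col 2: A + S ≡ J (mod 10)] in column 2 we have A+S≡J with carry-in 0; given A=2, S=9 and digits 0,2,9 already taken and all letters distinct, that pins J to 1. So J=1.
Step 5. [col 3: D + A ≡ I (mod 10)] several values work for I in column 3 (D + A ≡ I (mod 10), carry-in 1); try I=7. So I=7.
Step 6. [col 3: D + A ≡ I (mod 10)] column 3: given A=2, I=7, carry-in 1, and digits 0,1,2,7,9 already taken and all letters distinct, D+A≡I (mod 10) forces D=4 ⇒ D=4.
Step 7. [col 4: B + B ≡ F (mod 10)] from column 4 (F=0, carry-in 0, digits 0,1,2,4,7,9 already taken and all letters distinct): B must equal 5, so B=5.
Step 8. [col 5: I + B ≡ O (mod 10)] from column 5 (I=7, B=5, carry-in 1, digits 0,1,2,4,5,7,9 already taken and all letters distinct): O must equal 3. So O=3.

Answer: A=2, B=5, D=4, F=0, I=7, J=1, O=3, S=9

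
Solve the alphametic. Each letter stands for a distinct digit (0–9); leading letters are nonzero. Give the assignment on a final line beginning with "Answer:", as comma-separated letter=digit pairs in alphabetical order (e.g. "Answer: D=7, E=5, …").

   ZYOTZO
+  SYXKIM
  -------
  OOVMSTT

Step 1. [col 1: O + M ≡ T (mod 10)] no forcing yet in column 1 (carry-in 0); M=8 is free and consistent — try it, so M=8.
Step 2. [col 1: O + M ≡ T (mod 10)] column 1 (O + M ≡ T (mod 10), carry-in 0) doesn't pin T yet; pick T=9 and continue ⇒ T=9.
Step 3. [col 1: O + M ≡ T (mod 10)] column 1 reads O+M+carry(0)=T with M=8, T=9; with digits 8,9 already taken and all letters distinct, the only value for O is 1 ⇒ O=1.
Step 4. [col 2: Z + I ≡ T (mod 10)] no forcing yet in column 2 (carry-in 0); Z=7 is free and consistent — try it. So Z=7.
Step 5. [col 2: Z + I ≡ T (mod 10)] column 2 reads Z+I+carry(0)=T with Z=7, T=9; with digits 1,7,8,9 already taken and all letters distinct, the only value for I is 2. So I=2.
Step 6. [col 3: T + K ≡ S (mod 10)] no forcing yet in column 3 (carry-in 0); K=4 is free and consistent — try it, so K=4.
Step 7. [col 3: T + K ≡ S (mod 10)] in column 3 we have T+K≡S with carry-in 0; given T=9, K=4 and digits 1,2,4,7,8,9 already taken and all letters distinct, that pins S to 3. So S=3.
Step 8. [col 4: O + X ≡ M (mod 10)] in column 4 we have O+X≡M with carry-in 1; given O=1, M=8 and digits 1,2,3,4,7,8,9 already taken and all letters distinct, that pins X to 6 ⇒ X=6.
Step 9. [col 5: Y + Y ≡ V (mod 10)] column 5 reads Y+Y+carry(0)=V with nothing yet; with digits 1,2,3,4,6,7,8,9 already taken and all letters distinct, the only value for Y is 5, so Y=5.
Step 10. [col 5: Y + Y ≡ V (mod 10)] in column 5 we have Y+Y≡V with carry-in 0; given Y=5 and digits 1,2,3,4,5,6,7,8,9 already taken and all letters distinct, that pins V to 0. So V=0.

Answer: I=2, K=4, M=8, O=1, S=3, T=9, V=0, X=6, Y=5, Z=7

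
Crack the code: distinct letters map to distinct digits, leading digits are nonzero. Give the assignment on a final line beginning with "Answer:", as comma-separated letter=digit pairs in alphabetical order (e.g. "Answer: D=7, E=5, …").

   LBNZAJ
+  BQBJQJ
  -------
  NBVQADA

Step 1. [col 1: J + J ≡ A (mod 10)] A=6 is one option consistent with column 1 (J + J ≡ A (mod 10), carry-in 0) — take it. So A=6.
Step 2. [N] the sum has 7 digits but both addends have 6; that extra leading digit N is the final carry, namely 1, so N=1.
Step 3. [col 1: J + J ≡ A (mod 10)] column 1 (J + J ≡ A (mod 10), carry-in 0) doesn't pin J yet; pick J=3 and continue. So J=3.
Step 4. [col 2: A + Q ≡ D (mod 10)] column 2 (A + Q ≡ D (mod 10), carry-in 0) doesn't pin D yet; pick D=4 and continue, so D=4.
Step 5. [col 2: A + Q ≡ D (mod 10)] from column 2 (A=6, D=4, carry-in 0, digits 1,3,4,6 already taken and all letters distinct): Q must equal 8 ⇒ Q=8.
Step 6. [col 3: Z + J ≡ A (mod 10)] in column 3 we have Z+J≡A with carry-in 1; given J=3, A=6 and digits 1,3,4,6,8 already taken and all letters distinct, that pins Z to 2, so Z=2.
Step 7. [col 4: N + B ≡ Q (mod 10)] from column 4 (N=1, Q=8, carry-in 0, digits 1,2,3,4,6,8 already taken and all letters distinct): B must equal 7 ⇒ B=7.
Step 8. [col 5: B + Q ≡ V (mod 10)] column 5 reads B+Q+carry(0)=V with B=7, Q=8; with digits 1,2,3,4,6,7,8 already taken and all letters distinct, the only value for V is 5 ⇒ V=5.
Step 9. [col 6: L + B ≡ B (mod 10)] column 6: given B=7, carry-in 1, and digits 1,2,3,4,5,6,7,8 already taken and all letters distinct, L+B≡B (mod 10) forces L=9. So L=9.

Answer: A=6, B=7, D=4, J=3, L=9, N=1, Q=8, V=5, Z=2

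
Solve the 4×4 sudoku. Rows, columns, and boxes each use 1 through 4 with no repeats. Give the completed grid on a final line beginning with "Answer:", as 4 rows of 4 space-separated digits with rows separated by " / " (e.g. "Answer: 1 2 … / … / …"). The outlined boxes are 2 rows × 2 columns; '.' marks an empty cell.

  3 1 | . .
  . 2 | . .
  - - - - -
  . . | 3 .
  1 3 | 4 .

Step 1. [r2c1∈{4}] r2c1's peers cover all but 4. So r2c1=4.
Step 2. [r3c4∈{1,2}] across row 3, 1 lands solely at r3c4. So r3c4=1.
Step 3. [r1c4∈{2,4}] row 1 places 4 nowhere but r1c4, so r1c4=4.
Step 4. [r2c3∈{1}] nothing but 1 survives at r2c3 ⇒ r2c3=1.
Step 5. [r3c1∈{2}] r3c1 is down to just 2. So r3c1=2.
Step 6. [r4c4∈{2}] nothing but 2 survives at r4c4 ⇒ r4c4=2.
Step 7. [r3c2∈{4}] nothing but 4 survives at r3c2, so r3c2=4.
Step 8. [r2c4∈{3}] nothing but 3 survives at r2c4, so r2c4=3.
Step 9. [r1c3∈{2}] nothing but 2 survives at r1c3. So r1c3=2.

Answer: 3 1 2 4 / 4 2 1 3 / 2 4 3 1 / 1 3 4 2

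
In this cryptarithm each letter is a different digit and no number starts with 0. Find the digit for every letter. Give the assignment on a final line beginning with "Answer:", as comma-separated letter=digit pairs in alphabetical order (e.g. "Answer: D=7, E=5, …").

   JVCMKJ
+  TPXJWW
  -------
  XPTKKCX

Step 1. [col 1: J + W ≡ X (mod 10)] J=4 is one option consistent with column 1 (J + W ≡ X (mod 10), carry-in 0) — take it, so J=4.
Step 2. [col 1: J + W ≡ X (mod 10)] X=1 is one option consistent with column 1 (J + W ≡ X (mod 10), carry-in 0) — take it ⇒ X=1.
Step 3. [col 1: J + W ≡ X (mod 10)] in column 1 we have J+W≡X with carry-in 0; given J=4, X=1 and digits 1,4 already taken and all letters distinct, that pins W to 7 ⇒ W=7.
Step 4. [col 2: K + W ≡ C (mod 10)] column 2 (K + W ≡ C (mod 10), carry-in 1) doesn't pin C yet; pick C=8 and continue ⇒ C=8.
Step 5. [col 2: K + W ≡ C (mod 10)] in column 2 we have K+W≡C with carry-in 1; given W=7, C=8 and digits 1,4,7,8 already taken and all letters distinct, that pins K to 0. So K=0.
Step 6. [col 3: M + J ≡ K (mod 10)] column 3: given J=4, K=0, carry-in 0, and digits 0,1,4,7,8 already taken and all letters distinct, M+J≡K (mod 10) forces M=6 ⇒ M=6.
Step 7. [col 5: V + P ≡ T (mod 10)] from column 5 (nothing yet, carry-in 1, digits 0,1,4,6,7,8 already taken and all letters distinct): T must equal 9. So T=9.
Step 8. [col 5: V + P ≡ T (mod 10)] no forcing yet in column 5 (carry-in 1); V=5 is free and consistent — try it. So V=5.
Step 9. [col 5: V + P ≡ T (mod 10)] from column 5 (V=5, T=9, carry-in 1, digits 0,1,4,5,6,7,8,9 already taken and all letters distinct): P must equal 3, so P=3.

Answer: C=8, J=4, K=0, M=6, P=3, T=9, V=5, W=7, X=1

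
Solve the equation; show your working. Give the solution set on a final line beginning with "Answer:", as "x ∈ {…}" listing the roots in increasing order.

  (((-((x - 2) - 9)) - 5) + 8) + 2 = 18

Step 1. [(((-((x - 2) - 9)) - 5) + 8) + 2 = 18] +2 is outermost — subtract 2 both sides ⇒ sub: ((-((x - 2) - 9)) - 5) + 8 = 16.
Step 2. [((-((x - 2) - 9)) - 5) + 8 = 16] peel the +8: subtract 8 from each side, so sub: (-((x - 2) - 9)) - 5 = 8.
Step 3. [(-((x - 2) - 9)) - 5 = 8] the outer -5 inverts by adding 5 ⇒ sub: -((x - 2) - 9) = 13.
Step 4. [-((x - 2) - 9) = 13] leading − — multiply by −1, so neg: (x - 2) - 9 = -13.
Step 5. [(x - 2) - 9 = -13] -9 is outermost — add 9 both sides ⇒ sub: x - 2 = -4.
Step 6. [x - 2 = -4] -2 is outermost — add 2 both sides ⇒ sub: x = -2.

Answer: x ∈ {-2}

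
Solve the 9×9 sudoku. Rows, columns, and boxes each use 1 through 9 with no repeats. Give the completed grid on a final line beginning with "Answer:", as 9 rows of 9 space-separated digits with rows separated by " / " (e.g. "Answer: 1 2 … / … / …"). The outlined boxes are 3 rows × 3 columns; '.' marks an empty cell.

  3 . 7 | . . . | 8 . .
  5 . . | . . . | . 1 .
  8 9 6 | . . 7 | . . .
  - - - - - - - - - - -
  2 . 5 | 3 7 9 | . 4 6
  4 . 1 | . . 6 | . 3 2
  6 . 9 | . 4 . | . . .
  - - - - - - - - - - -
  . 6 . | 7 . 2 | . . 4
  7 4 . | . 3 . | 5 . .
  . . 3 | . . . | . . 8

Step 1. [r7c5∈{1,5,8,9}] r7c5 is the only open cell in row 7 admitting 5, so r7c5=5.
Step 2. [r7c8∈{9}] r7c8 is down to just 9, so r7c8=9.
Step 3. [r8c4∈{1,6,8,9}] 9 has one home in row 8: r8c4, so r8c4=9.
Step 4. [r2c2∈{2}] r2c2's peers cover all but 2. So r2c2=2.
Step 5. [r5c4∈{5,8}] in row 5, 5 fits only at r5c4, so r5c4=5.
Step 6. [r6c8∈{5,7,8}] col 8 places 8 nowhere but r6c8, so r6c8=8.
Step 7. [r6c6∈{1}] nothing but 1 survives at r6c6 ⇒ r6c6=1.
Step 8. [r6c7∈{7}] r6c7 has the single candidate 7 ⇒ r6c7=7.
Step 9. [r8c8∈{2,6}] r8c8 is the only open cell in row 8 admitting 6. So r8c8=6.
Step 10. [r2c7∈{3,4,6,9}] 6 has one home in col 7: r2c7, so r2c7=6.
Step 11. [r9c6∈{4}] only 4 remains possible at r9c6. So r9c6=4.
Step 12. [r1c4∈{1,2,4,6}] across row 1, 4 lands solely at r1c4 ⇒ r1c4=4.
Step 13. [r1c5∈{1,2,6,9}] 6 has one home in row 1: r1c5, so r1c5=6.
Step 14. [r9c5∈{1}] r9c5 has the single candidate 1. So r9c5=1.
Step 15. [r1c8∈{2,5}] across row 1, 2 lands solely at r1c8. So r1c8=2.
Step 16. [r7c7∈{1,3}] row 7 places 3 nowhere but r7c7, so r7c7=3.
Step 17. [r2c4∈{8}] nothing but 8 survives at r2c4 ⇒ r2c4=8.
Step 18. [r6c9∈{5}] r6c9 has the single candidate 5. So r6c9=5.
Step 19. [r2c9∈{3,7,9}] across row 2, 7 lands solely at r2c9, so r2c9=7.
Step 20. [r3c4∈{1,2}] across row 3, 1 lands solely at r3c4. So r3c4=1.
Step 21. [r8c3∈{2,8}] 2 has one home in row 8: r8c3 ⇒ r8c3=2.
Step 22. [r5c2∈{7,8}] row 5 places 7 nowhere but r5c2 ⇒ r5c2=7.
Step 23. [r3c7∈{4}] only 4 remains possible at r3c7 ⇒ r3c7=4.
Step 24. [r1c2∈{1}] r1c2 is down to just 1, so r1c2=1.
Step 25. [r2c3∈{4}] only 4 remains possible at r2c3 ⇒ r2c3=4.
Step 26. [r4c7∈{1}] r4c7 has the single candidate 1. So r4c7=1.
Step 27. [r9c1∈{9}] r9c1 is down to just 9, so r9c1=9.
Step 28. [r2c5∈{9}] r2c5 has the single candidate 9. So r2c5=9.
Step 29. [r5c7∈{9}] r5c7's peers cover all but 9, so r5c7=9.
Step 30. [r9c7∈{2}] nothing but 2 survives at r9c7. So r9c7=2.
Step 31. [r1c9∈{9}] r1c9 has the single candidate 9. So r1c9=9.
Step 32. [r9c4∈{6}] nothing but 6 survives at r9c4, so r9c4=6.
Step 33. [r2c6∈{3}] r2c6 is down to just 3 ⇒ r2c6=3.
Step 34. [r9c8∈{7}] r9c8 has the single candidate 7, so r9c8=7.
Step 35. [r7c1∈{1}] r7c1 is down to just 1 ⇒ r7c1=1.
Step 36. [r8c9∈{1}] r8c9 has the single candidate 1 ⇒ r8c9=1.
Step 37. [r3c8∈{5}] nothing but 5 survives at r3c8, so r3c8=5.
Step 38. [r7c3∈{8}] nothing but 8 survives at r7c3 ⇒ r7c3=8.
Step 39. [r3c5∈{2}] nothing but 2 survives at r3c5 ⇒ r3c5=2.
Step 40. [r9c2∈{5}] r9c2 has the single candidate 5, so r9c2=5.
Step 41. [r6c4∈{2}] r6c4 has the single candidate 2, so r6c4=2.
Step 42. [r5c5∈{8}] r5c5 is down to just 8. So r5c5=8.
Step 43. [r3c9∈{3}] r3c9's peers cover all but 3. So r3c9=3.
Step 44. [r4c2∈{8}] nothing but 8 survives at r4c2 ⇒ r4c2=8.
Step 45. [r1c6∈{5}] nothing but 5 survives at r1c6 ⇒ r1c6=5.
Step 46. [r6c2∈{3}] r6c2 has the single candidate 3. So r6c2=3.
Step 47. [r8c6∈{8}] r8c6 has the single candidate 8 ⇒ r8c6=8.

Answer: 3 1 7 4 6 5 8 2 9 / 5 2 4 8 9 3 6 1 7 / 8 9 6 1 2 7 4 5 3 / 2 8 5 3 7 9 1 4 6 / 4 7 1 5 8 6 9 3 2 / 6 3 9 2 4 1 7 8 5 / 1 6 8 7 5 2 3 9 4 / 7 4 2 9 3 8 5 6 1 / 9 5 3 6 1 4 2 7 8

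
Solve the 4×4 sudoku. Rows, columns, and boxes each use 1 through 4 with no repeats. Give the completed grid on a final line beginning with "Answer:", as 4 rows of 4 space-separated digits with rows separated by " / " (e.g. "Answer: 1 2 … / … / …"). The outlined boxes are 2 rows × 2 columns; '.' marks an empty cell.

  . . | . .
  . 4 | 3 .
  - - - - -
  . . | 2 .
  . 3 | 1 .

Step 1. [r1c2∈{1,2}] r1c2 is the only open cell in col 2 admitting 2 ⇒ r1c2=2.
Step 2. [r2c1∈{1}] r2c1's peers cover all but 1, so r2c1=1.
Step 3. [r4c4∈{4}] nothing but 4 survives at r4c4, so r4c4=4.
Step 4. [r1c1∈{3}] only 3 remains possible at r1c1. So r1c1=3.
Step 5. [r4c1∈{2}] r4c1's peers cover all but 2 ⇒ r4c1=2.
Step 6. [r3c1∈{4}] r3c1 is down to just 4. So r3c1=4.
Step 7. [r1c3∈{4}] r1c3 is down to just 4 ⇒ r1c3=4.
Step 8. [r2c4∈{2}] r2c4 is down to just 2, so r2c4=2.
Step 9. [r3c2∈{1}] nothing but 1 survives at r3c2 ⇒ r3c2=1.
Step 10. [r3c4∈{3}] r3c4's peers cover all but 3 ⇒ r3c4=3.
Step 11. [r1c4∈{1}] r1c4 is down to just 1, so r1c4=1.

Answer: 3 2 4 1 / 1 4 3 2 / 4 1 2 3 / 2 3 1 4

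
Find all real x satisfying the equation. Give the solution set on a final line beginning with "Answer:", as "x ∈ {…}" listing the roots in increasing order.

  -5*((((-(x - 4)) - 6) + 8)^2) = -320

Step 1. [-5*((((-(x - 4)) - 6) + 8)^2) = -320] leading coefficient -5: divide by -5, so div: (((-(x - 4)) - 6) + 8)^2 = 64.
Step 2. [(((-(x - 4)) - 6) + 8)^2 = 64] 64 ≥ 0, LHS is (·)² — take ±√, so sqrt: ((-(x - 4)) - 6) + 8 = 8 or -8.
Step 3. [((-(x - 4)) - 6) + 8 = 8 or -8] 8 comes off first (subtract 8) ⇒ sub: (-(x - 4)) - 6 = 0 or -16.
Step 4. [(-(x - 4)) - 6 = 0 or -16] -6 is outermost — add 6 both sides ⇒ sub: -(x - 4) = 6 or -10.
Step 5. [-(x - 4) = 6 or -10] flip signs both sides. So neg: x - 4 = -6 or 10.
Step 6. [x - 4 = -6 or 10] the outer -4 inverts by adding 4. So sub: x = -2 or 14.

Answer: x ∈ {-2, 14}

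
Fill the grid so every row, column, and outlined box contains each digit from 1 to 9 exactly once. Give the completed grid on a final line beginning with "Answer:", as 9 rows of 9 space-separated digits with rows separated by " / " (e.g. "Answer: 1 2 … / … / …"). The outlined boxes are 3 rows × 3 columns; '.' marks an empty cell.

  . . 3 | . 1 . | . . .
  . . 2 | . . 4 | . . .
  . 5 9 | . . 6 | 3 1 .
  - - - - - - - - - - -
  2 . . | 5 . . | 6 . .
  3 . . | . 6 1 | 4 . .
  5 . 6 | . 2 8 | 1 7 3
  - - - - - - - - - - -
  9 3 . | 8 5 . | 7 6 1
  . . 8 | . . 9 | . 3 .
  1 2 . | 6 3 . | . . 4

Step 1. [r1c8∈{2,4,5,8,9}] 4 has one home in col 8: r1c8, so r1c8=4.
Step 2. [r9c6∈{7}] r9c6 has the single candidate 7 ⇒ r9c6=7.
Step 3. [r5c8∈{2,5,8,9}] r5c8 is the only open cell in col 8 admitting 2. So r5c8=2.
Step 4. [r5c9∈{5,8,9}] across row 5, 5 lands solely at r5c9. So r5c9=5.
Step 5. [r5c2∈{7,8,9}] across row 5, 8 lands solely at r5c2. So r5c2=8.
Step 6. [r8c7∈{2,5}] row 8 places 5 nowhere but r8c7. So r8c7=5.
Step 7. [r1c7∈{2,8,9}] in col 7, 2 fits only at r1c7. So r1c7=2.
Step 8. [r5c4∈{7,9}] row 5 places 9 nowhere but r5c4, so r5c4=9.
Step 9. [r1c4∈{7}] only 7 remains possible at r1c4. So r1c4=7.
Step 10. [r1c9∈{6,8,9}] 9 has one home in row 1: r1c9, so r1c9=9.
Step 11. [r2c7∈{8}] only 8 remains possible at r2c7 ⇒ r2c7=8.
Step 12. [r8c5∈{4}] r8c5's peers cover all but 4 ⇒ r8c5=4.
Step 13. [r1c2∈{6}] r1c2 is down to just 6. So r1c2=6.
Step 14. [r2c1∈{7}] r2c1's peers cover all but 7. So r2c1=7.
Step 15. [r4c8∈{8,9}] across box 6, 9 lands solely at r4c8 ⇒ r4c8=9.
Step 16. [r4c3∈{1,4,7}] across col 3, 1 lands solely at r4c3, so r4c3=1.
Step 17. [r4c2∈{4,7}] across row 4, 4 lands solely at r4c2. So r4c2=4.
Step 18. [r3c1∈{4,8}] row 3 places 4 nowhere but r3c1 ⇒ r3c1=4.
Step 19. [r8c9∈{2}] r8c9 has the single candidate 2, so r8c9=2.
Step 20. [r8c1∈{6}] r8c1's peers cover all but 6. So r8c1=6.
Step 21. [r8c4∈{1}] nothing but 1 survives at r8c4 ⇒ r8c4=1.
Step 22. [r4c6∈{3}] r4c6 is down to just 3, so r4c6=3.
Step 23. [r7c6∈{2}] only 2 remains possible at r7c6. So r7c6=2.
Step 24. [r1c1∈{8}] only 8 remains possible at r1c1. So r1c1=8.
Step 25. [r4c5∈{7}] r4c5's peers cover all but 7 ⇒ r4c5=7.
Step 26. [r5c3∈{7}] only 7 remains possible at r5c3, so r5c3=7.
Step 27. [r9c3∈{5}] only 5 remains possible at r9c3. So r9c3=5.
Step 28. [r2c4∈{3}] r2c4 has the single candidate 3 ⇒ r2c4=3.
Step 29. [r4c9∈{8}] r4c9 is down to just 8. So r4c9=8.
Step 30. [r3c5∈{8}] nothing but 8 survives at r3c5. So r3c5=8.
Step 31. [r1c6∈{5}] nothing but 5 survives at r1c6 ⇒ r1c6=5.
Step 32. [r9c8∈{8}] only 8 remains possible at r9c8. So r9c8=8.
Step 33. [r3c4∈{2}] r3c4 is down to just 2. So r3c4=2.
Step 34. [r2c2∈{1}] nothing but 1 survives at r2c2, so r2c2=1.
Step 35. [r2c5∈{9}] only 9 remains possible at r2c5 ⇒ r2c5=9.
Step 36. [r9c7∈{9}] r9c7 is down to just 9, so r9c7=9.
Step 37. [r8c2∈{7}] r8c2 has the single candidate 7, so r8c2=7.
Step 38. [r6c4∈{4}] r6c4's peers cover all but 4, so r6c4=4.
Step 39. [r2c8∈{5}] r2c8 is down to just 5. So r2c8=5.
Step 40. [r7c3∈{4}] r7c3's peers cover all but 4 ⇒ r7c3=4.
Step 41. [r3c9∈{7}] r3c9 has the single candidate 7, so r3c9=7.
Step 42. [r2c9∈{6}] r2c9's peers cover all but 6. So r2c9=6.
Step 43. [r6c2∈{9}] r6c2 is down to just 9. So r6c2=9.

Answer: 8 6 3 7 1 5 2 4 9 / 7 1 2 3 9 4 8 5 6 / 4 5 9 2 8 6 3 1 7 / 2 4 1 5 7 3 6 9 8 / 3 8 7 9 6 1 4 2 5 / 5 9 6 4 2 8 1 7 3 / 9 3 4 8 5 2 7 6 1 / 6 7 8 1 4 9 5 3 2 / 1 2 5 6 3 7 9 8 4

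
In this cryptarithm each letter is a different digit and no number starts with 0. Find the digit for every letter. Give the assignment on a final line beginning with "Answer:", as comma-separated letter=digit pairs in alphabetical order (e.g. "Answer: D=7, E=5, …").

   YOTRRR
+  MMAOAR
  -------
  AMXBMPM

Step 1. [col 1: R + R ≡ M (mod 10)] several values work for R in column 1 (R + R ≡ M (mod 10), carry-in 0); try R=8, so R=8.
Step 2. [A] the sum has 7 digits but both addends have 6; that extra leading digit A is the final carry, namely 1, so A=1.
Step 3. [col 1: R + R ≡ M (mod 10)] column 1: given R=8, carry-in 0, and digits 1,8 already taken and all letters distinct, R+R≡M (mod 10) forces M=6. So M=6.
Step 4. [col 2: R + A ≡ P (mod 10)] column 2 reads R+A+carry(1)=P with R=8, A=1; with digits 1,6,8 already taken and all letters distinct, the only value for P is 0 ⇒ P=0.
Step 5. [col 3: R + O ≡ M (mod 10)] from column 3 (R=8, M=6, carry-in 1, digits 0,1,6,8 already taken and all letters distinct): O must equal 7 ⇒ O=7.
Step 6. [col 4: T + A ≡ B (mod 10)] T=2 is one option consistent with column 4 (T + A ≡ B (mod 10), carry-in 1) — take it, so T=2.
Step 7. [col 4: T + A ≡ B (mod 10)] column 4: given T=2, A=1, carry-in 1, and digits 0,1,2,6,7,8 already taken and all letters distinct, T+A≡B (mod 10) forces B=4, so B=4.
Step 8. [col 5: O + M ≡ X (mod 10)] column 5: given O=7, M=6, carry-in 0, and digits 0,1,2,4,6,7,8 already taken and all letters distinct, O+M≡X (mod 10) forces X=3, so X=3.
Step 9. [col 6: Y + M ≡ M (mod 10)] column 6 reads Y+M+carry(1)=M with M=6; with digits 0,1,2,3,4,6,7,8 already taken and all letters distinct, the only value for Y is 9 ⇒ Y=9.

Answer: A=1, B=4, M=6, O=7, P=0, R=8, T=2, X=3, Y=9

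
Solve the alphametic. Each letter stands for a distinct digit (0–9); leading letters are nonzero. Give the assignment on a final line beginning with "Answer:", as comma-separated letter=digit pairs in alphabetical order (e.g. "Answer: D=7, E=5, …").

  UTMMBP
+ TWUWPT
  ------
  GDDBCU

Step 1. [col 1: P + T ≡ U (mod 10)] T=5 is one option consistent with column 1 (P + T ≡ U (mod 10), carry-in 0) — take it, so T=5.
Step 2. [col 1: P + T ≡ U (mod 10)] no forcing yet in column 1 (carry-in 0); P=6 is free and consistent — try it ⇒ P=6.
Step 3. [col 1: P + T ≡ U (mod 10)] column 1: given P=6, T=5, carry-in 0, and digits 5,6 already taken and all letters distinct, P+T≡U (mod 10) forces U=1, so U=1.
Step 4. [col 2: B + P ≡ C (mod 10)] B=2 is one option consistent with column 2 (B + P ≡ C (mod 10), carry-in 1) — take it, so B=2.
Step 5. [col 2: B + P ≡ C (mod 10)] in column 2 we have B+P≡C with carry-in 1; given B=2, P=6 and digits 1,2,5,6 already taken and all letters distinct, that pins C to 9. So C=9.
Step 6. [col 3: M + W ≡ B (mod 10)] column 3 (M + W ≡ B (mod 10), carry-in 0) doesn't pin W yet; pick W=4 and continue, so W=4.
Step 7. [col 3: M + W ≡ B (mod 10)] from column 3 (W=4, B=2, carry-in 0, digits 1,2,4,5,6,9 already taken and all letters distinct): M must equal 8 ⇒ M=8.
Step 8. [col 4: M + U ≡ D (mod 10)] from column 4 (M=8, U=1, carry-in 1, digits 1,2,4,5,6,8,9 already taken and all letters distinct): D must equal 0, so D=0.
Step 9. [col 6: U + T ≡ G (mod 10)] from column 6 (U=1, T=5, carry-in 1, digits 0,1,2,4,5,6,8,9 already taken and all letters distinct): G must equal 7 ⇒ G=7.

Answer: B=2, C=9, D=0, G=7, M=8, P=6, T=5, U=1, W=4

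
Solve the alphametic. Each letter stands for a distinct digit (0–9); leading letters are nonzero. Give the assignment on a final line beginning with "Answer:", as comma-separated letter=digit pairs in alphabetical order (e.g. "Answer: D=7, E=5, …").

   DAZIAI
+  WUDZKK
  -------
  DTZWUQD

Step 1. [col 1: I + K ≡ D (mod 10)] no forcing yet in column 1 (carry-in 0); D=1 is free and consistent — try it ⇒ D=1.
Step 2. [col 1: I + K ≡ D (mod 10)] I=8 is one option consistent with column 1 (I + K ≡ D (mod 10), carry-in 0) — take it, so I=8.
Step 3. [col 1: I + K ≡ D (mod 10)] column 1 reads I+K+carry(0)=D with I=8, D=1; with digits 1,8 already taken and all letters distinct, the only value for K is 3. So K=3.
Step 4. [col 2: A + K ≡ Q (mod 10)] Q=6 is one option consistent with column 2 (A + K ≡ Q (mod 10), carry-in 1) — take it ⇒ Q=6.
Step 5. [col 2: A + K ≡ Q (mod 10)] column 2: given K=3, Q=6, carry-in 1, and digits 1,3,6,8 already taken and all letters distinct, A+K≡Q (mod 10) forces A=2, so A=2.
Step 6. [col 3: I + Z ≡ U (mod 10)] column 3 (I + Z ≡ U (mod 10), carry-in 0) doesn't pin Z yet; pick Z=7 and continue ⇒ Z=7.
Step 7. [col 3: I + Z ≡ U (mod 10)] in column 3 we have I+Z≡U with carry-in 0; given I=8, Z=7 and digits 1,2,3,6,7,8 already taken and all letters distinct, that pins U to 5 ⇒ U=5.
Step 8. [col 4: Z + D ≡ W (mod 10)] column 4 reads Z+D+carry(1)=W with Z=7, D=1; with digits 1,2,3,5,6,7,8 already taken and all letters distinct, the only value for W is 9, so W=9.
Step 9. [col 6: D + W ≡ T (mod 10)] column 6: given D=1, W=9, carry-in 0, and digits 1,2,3,5,6,7,8,9 already taken and all letters distinct, D+W≡T (mod 10) forces T=0, so T=0.

Answer: A=2, D=1, I=8, K=3, Q=6, T=0, U=5, W=9, Z=7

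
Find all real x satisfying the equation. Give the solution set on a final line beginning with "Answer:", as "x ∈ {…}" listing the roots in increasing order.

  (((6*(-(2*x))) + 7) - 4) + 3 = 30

Step 1. [(((6*(-(2*x))) + 7) - 4) + 3 = 30] 3 comes off first (subtract 3). So sub: ((6*(-(2*x))) + 7) - 4 = 27.
Step 2. [((6*(-(2*x))) + 7) - 4 = 27] -4 is outermost — add 4 both sides, so sub: (6*(-(2*x))) + 7 = 31.
Step 3. [(6*(-(2*x))) + 7 = 31] subtract 7: x sits inside (… + 7) ⇒ sub: 6*(-(2*x)) = 24.
Step 4. [6*(-(2*x)) = 24] LHS = 6·(…); ÷6 both sides, so div: -(2*x) = 4.
Step 5. [-(2*x) = 4] leading − — multiply by −1 ⇒ neg: 2*x = -4.
Step 6. [2*x = -4] 2 out front; divide by 2, so div: x = -2.

Answer: x ∈ {-2}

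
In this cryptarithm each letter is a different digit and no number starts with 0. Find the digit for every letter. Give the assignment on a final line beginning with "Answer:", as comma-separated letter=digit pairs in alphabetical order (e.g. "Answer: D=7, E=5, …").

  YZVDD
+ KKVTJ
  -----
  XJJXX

Step 1. [col 1: D + J ≡ X (mod 10)] column 1 (D + J ≡ X (mod 10), carry-in 0) doesn't pin J yet; pick J=9 and continue. So J=9.
Step 2. [col 1: D + J ≡ X (mod 10)] column 1 (D + J ≡ X (mod 10), carry-in 0) doesn't pin D yet; pick D=6 and continue. So D=6.
Step 3. [col 1: D + J ≡ X (mod 10)] column 1: given D=6, J=9, carry-in 0, and digits 6,9 already taken and all letters distinct, D+J≡X (mod 10) forces X=5, so X=5.
Step 4. [col 2: D + T ≡ X (mod 10)] column 2: given D=6, X=5, carry-in 1, and digits 5,6,9 already taken and all letters distinct, D+T≡X (mod 10) forces T=8, so T=8.
Step 5. [col 3: V + V ≡ J (mod 10)] column 3 reads V+V+carry(1)=J with J=9; with digits 5,6,8,9 already taken and all letters distinct, the only value for V is 4 ⇒ V=4.
Step 6. [col 4: Z + K ≡ J (mod 10)] no forcing yet in column 4 (carry-in 0); K=2 is free and consistent — try it. So K=2.
Step 7. [col 4: Z + K ≡ J (mod 10)] in column 4 we have Z+K≡J with carry-in 0; given K=2, J=9 and digits 2,4,5,6,8,9 already taken and all letters distinct, that pins Z to 7. So Z=7.
Step 8. [col 5: Y + K ≡ X (mod 10)] column 5 reads Y+K+carry(0)=X with K=2, X=5; with digits 2,4,5,6,7,8,9 already taken and all letters distinct, the only value for Y is 3. So Y=3.

Answer: D=6, J=9, K=2, T=8, V=4, X=5, Y=3, Z=7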